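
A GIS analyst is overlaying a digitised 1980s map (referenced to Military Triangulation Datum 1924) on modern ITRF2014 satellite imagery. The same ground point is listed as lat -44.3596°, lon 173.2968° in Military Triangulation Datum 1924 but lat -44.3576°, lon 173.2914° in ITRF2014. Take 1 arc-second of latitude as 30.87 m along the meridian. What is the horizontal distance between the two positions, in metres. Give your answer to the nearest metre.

Δφ = -44.3576° − -44.3596° = +0.0020°; Δλ = 173.2914° − 173.2968° = -0.0054°.
1° of latitude = 3600 × 30.87 = 111132 m.
ΔN = Δφ × 111132 = 222.3 m; ΔE = Δλ × 111132 × cos(-44.3596°) = -0.0054 × 111132 × 0.714966 = -429.1 m.
Distance = √(ΔE² + ΔN²) = √((-429.1)² + 222.3²) = 483.2 m.

483 m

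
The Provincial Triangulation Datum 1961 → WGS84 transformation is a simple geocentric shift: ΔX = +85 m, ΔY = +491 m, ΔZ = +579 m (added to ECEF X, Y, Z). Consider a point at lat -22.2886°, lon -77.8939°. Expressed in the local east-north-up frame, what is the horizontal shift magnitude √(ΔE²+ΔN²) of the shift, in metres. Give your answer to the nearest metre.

The local east axis at (φ, λ) is (−sin λ, cos λ, 0), so ΔE = −sin(-77.8939°)·85 + cos(-77.8939°)·491 = 186.08 m.
The local north axis is (−sin φ cos λ, −sin φ sin λ, cos φ), giving ΔN = 6.761 − 182.081 + 535.740 = 360.42 m.
Horizontal magnitude = √(ΔE² + ΔN²) = √(186.08² + 360.42²) = 405.62 m.

406 m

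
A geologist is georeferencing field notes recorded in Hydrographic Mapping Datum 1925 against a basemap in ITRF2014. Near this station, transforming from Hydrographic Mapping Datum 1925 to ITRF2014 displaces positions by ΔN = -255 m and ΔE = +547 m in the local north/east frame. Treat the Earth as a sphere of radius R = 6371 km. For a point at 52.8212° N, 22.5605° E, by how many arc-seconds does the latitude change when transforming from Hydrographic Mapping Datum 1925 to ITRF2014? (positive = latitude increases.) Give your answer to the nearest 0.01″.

Δφ = -8.26″

On a sphere of radius R, 1 rad of latitude = R, so Δφ = ΔN / R = -255.0 / 6371000 = -4.0025e-05 rad = -8.256″.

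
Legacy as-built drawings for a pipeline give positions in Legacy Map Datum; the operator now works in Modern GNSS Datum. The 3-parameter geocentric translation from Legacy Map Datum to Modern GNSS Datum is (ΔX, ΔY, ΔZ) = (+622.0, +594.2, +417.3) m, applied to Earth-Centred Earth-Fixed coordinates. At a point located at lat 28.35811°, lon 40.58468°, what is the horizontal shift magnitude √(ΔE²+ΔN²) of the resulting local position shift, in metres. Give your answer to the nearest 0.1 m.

At φ = 28.35811°, λ = 40.58468°: sin φ = 0.474981, cos φ = 0.879996, sin λ = 0.650571, cos λ = 0.759445.
ΔE = −sin λ·ΔX + cos λ·ΔY = −(0.650571)·(622.0) + (0.759445)·(594.2) = 46.61 m.
ΔN = −sin φ cos λ·ΔX − sin φ sin λ·ΔY + cos φ·ΔZ = −(0.474981)(0.759445)(622.0) − (0.474981)(0.650571)(594.2) + (0.879996)(417.3) = -40.76 m.
Horizontal magnitude = √(ΔE² + ΔN²) = √(46.61² + (-40.76)²) = 61.92 m.

61.9 m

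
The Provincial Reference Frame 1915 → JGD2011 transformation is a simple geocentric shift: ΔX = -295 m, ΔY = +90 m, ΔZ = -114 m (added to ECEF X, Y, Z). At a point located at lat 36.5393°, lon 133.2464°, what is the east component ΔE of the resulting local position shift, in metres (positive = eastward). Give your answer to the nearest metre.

ΔE = 153 m

The local east axis at (φ, λ) is (−sin λ, cos λ, 0), so ΔE = −sin(133.2464°)·(-295) + cos(133.2464°)·90 = 153.22 m.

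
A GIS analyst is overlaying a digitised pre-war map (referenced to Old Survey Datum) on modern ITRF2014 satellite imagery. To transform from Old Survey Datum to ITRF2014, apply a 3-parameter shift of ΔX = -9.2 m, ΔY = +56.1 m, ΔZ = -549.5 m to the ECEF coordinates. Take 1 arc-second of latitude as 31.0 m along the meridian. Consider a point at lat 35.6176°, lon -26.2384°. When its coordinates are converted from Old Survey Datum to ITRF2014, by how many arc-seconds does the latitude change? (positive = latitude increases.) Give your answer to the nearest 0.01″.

sin φ = 0.582373, cos φ = 0.812922, sin λ = -0.442107, cos λ = 0.896962.
North component: ΔN = −sin φ cos λ·ΔX − sin φ sin λ·ΔY + cos φ·ΔZ = −(0.582373)(0.896962)(-9.2) − (0.582373)(-0.442107)(56.1) + (0.812922)(-549.5) = -427.45 m.
1° of latitude spans 3600 × 31.00 = 111600 m, so Δφ = -427.45 / 111600 × 3600 = -13.789″.

Δφ = -13.79″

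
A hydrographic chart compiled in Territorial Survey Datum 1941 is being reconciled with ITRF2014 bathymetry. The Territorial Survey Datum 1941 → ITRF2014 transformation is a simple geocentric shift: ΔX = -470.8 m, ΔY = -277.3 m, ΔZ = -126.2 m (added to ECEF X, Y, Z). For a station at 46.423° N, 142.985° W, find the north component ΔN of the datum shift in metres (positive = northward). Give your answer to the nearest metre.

The local north axis is (−sin φ cos λ, −sin φ sin λ, cos φ), giving ΔN = -272.337 − 120.940 − 86.993 = -480.27 m.

ΔN = -480 m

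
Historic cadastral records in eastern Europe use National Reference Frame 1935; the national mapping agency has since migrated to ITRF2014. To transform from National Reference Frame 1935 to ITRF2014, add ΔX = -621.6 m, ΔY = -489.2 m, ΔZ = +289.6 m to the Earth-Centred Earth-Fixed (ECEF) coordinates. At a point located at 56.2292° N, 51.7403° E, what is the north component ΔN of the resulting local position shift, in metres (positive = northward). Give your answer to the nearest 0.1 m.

At φ = 56.2292°, λ = 51.7403°: sin φ = 0.831268, cos φ = 0.555872, sin λ = 0.785212, cos λ = 0.619227.
ΔN = −sin φ cos λ·ΔX − sin φ sin λ·ΔY + cos φ·ΔZ = −(0.831268)(0.619227)(-621.6) − (0.831268)(0.785212)(-489.2) + (0.555872)(289.6) = 800.26 m.

ΔN = 800.3 m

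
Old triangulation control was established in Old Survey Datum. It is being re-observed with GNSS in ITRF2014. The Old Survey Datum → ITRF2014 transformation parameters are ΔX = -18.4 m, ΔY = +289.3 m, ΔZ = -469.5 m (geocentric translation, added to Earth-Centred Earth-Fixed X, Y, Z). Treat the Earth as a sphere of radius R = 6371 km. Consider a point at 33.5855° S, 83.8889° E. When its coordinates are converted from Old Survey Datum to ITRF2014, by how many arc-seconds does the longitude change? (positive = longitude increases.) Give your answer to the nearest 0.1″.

Δλ = 1.9″

sin φ = -0.553181, cos φ = 0.833061, sin λ = 0.994317, cos λ = 0.106457.
East component: ΔE = −sin λ·ΔX + cos λ·ΔY = −(0.994317)(-18.4) + (0.106457)(289.3) = 49.09 m.
1° of latitude spans πR/180 = 111195 m; at latitude φ, 1° of longitude spans that × cos φ = 92632.2 m, so Δλ = 49.09 / 92632.2 × 3600 = 1.908″.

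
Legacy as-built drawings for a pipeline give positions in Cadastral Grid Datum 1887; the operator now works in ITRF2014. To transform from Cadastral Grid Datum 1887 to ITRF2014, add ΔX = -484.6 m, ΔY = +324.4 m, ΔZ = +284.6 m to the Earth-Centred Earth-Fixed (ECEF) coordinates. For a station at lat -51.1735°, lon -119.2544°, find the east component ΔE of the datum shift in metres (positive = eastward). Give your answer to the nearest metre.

ΔE = -581 m

At φ = -51.1735°, λ = -119.2544°: sin φ = -0.779048, cos φ = 0.626964, sin λ = -0.872458, cos λ = -0.488688.
ΔE = −sin λ·ΔX + cos λ·ΔY = −(-0.872458)·(-484.6) + (-0.488688)·(324.4) = -581.32 m.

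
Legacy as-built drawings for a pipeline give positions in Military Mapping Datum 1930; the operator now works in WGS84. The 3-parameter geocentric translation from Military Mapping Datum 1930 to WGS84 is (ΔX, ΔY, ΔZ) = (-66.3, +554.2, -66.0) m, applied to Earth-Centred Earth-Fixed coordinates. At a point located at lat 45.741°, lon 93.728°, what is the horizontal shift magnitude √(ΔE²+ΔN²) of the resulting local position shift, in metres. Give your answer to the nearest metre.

The local east axis at (φ, λ) is (−sin λ, cos λ, 0), so ΔE = −sin(93.728°)·(-66.3) + cos(93.728°)·554.2 = 30.13 m.
The local north axis is (−sin φ cos λ, −sin φ sin λ, cos φ), giving ΔN = -3.087 − 396.074 − 46.062 = -445.22 m.
Horizontal magnitude = √(ΔE² + ΔN²) = √(30.13² + (-445.22)²) = 446.24 m.

446 m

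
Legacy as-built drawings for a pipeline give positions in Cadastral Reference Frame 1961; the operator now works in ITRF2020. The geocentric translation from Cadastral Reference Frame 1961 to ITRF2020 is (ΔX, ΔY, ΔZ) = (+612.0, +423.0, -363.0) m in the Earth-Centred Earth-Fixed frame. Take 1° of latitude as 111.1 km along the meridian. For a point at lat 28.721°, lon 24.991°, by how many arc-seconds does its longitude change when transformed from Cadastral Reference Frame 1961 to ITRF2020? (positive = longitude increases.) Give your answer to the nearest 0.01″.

sin φ = 0.480545, cos φ = 0.876970, sin λ = 0.422476, cos λ = 0.906374.
East component: ΔE = −sin λ·ΔX + cos λ·ΔY = −(0.422476)(612.0) + (0.906374)(423.0) = 124.84 m.
1° of latitude spans 111100 m; at latitude φ, 1° of longitude spans that × cos φ = 97431.4 m, so Δλ = 124.84 / 97431.4 × 3600 = 4.613″.

Δλ = 4.61″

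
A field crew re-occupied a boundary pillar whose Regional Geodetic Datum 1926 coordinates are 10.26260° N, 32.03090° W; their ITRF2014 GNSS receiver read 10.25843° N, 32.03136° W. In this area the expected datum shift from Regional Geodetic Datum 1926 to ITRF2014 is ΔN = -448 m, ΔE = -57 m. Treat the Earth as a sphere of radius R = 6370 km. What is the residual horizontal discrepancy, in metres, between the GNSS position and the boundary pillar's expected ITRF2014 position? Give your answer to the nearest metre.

17 m

Observed coordinate differences: Δφ = -0.00417°, Δλ = -0.00046°.
Converting to metres (1° lat = 111177 m, cos φ = 0.984002): observed ΔN = -463.6 m, observed ΔE = -50.3 m.
Subtracting the expected shift leaves a residual of -463.6 − (-448) = -15.6 m north and -50.3 − (-57) = 6.7 m east.
Residual distance = √((-15.6)² + 6.7²) = 17.0 m.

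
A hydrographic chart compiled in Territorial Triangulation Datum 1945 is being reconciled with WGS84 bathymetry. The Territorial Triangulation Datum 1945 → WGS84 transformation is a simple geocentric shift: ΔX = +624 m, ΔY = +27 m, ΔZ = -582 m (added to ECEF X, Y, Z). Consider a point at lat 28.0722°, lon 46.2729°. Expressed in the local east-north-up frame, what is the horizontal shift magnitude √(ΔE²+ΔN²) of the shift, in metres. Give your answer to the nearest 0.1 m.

The local east axis at (φ, λ) is (−sin λ, cos λ, 0), so ΔE = −sin(46.2729°)·624 + cos(46.2729°)·27 = -432.26 m.
The local north axis is (−sin φ cos λ, −sin φ sin λ, cos φ), giving ΔN = -202.974 − 9.182 − 513.531 = -725.69 m.
Horizontal magnitude = √(ΔE² + ΔN²) = √((-432.26)² + (-725.69)²) = 844.67 m.

844.7 m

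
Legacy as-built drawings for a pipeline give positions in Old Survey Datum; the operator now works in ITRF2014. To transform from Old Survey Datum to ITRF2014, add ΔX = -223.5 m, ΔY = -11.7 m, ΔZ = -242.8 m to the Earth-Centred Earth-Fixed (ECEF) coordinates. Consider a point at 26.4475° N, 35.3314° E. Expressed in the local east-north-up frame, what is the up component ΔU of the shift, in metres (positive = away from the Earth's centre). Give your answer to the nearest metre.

At φ = 26.4475°, λ = 35.3314°: sin φ = 0.445378, cos φ = 0.895343, sin λ = 0.578305, cos λ = 0.815821.
ΔU = cos φ cos λ·ΔX + cos φ sin λ·ΔY + sin φ·ΔZ = (0.895343)(0.815821)(-223.5) + (0.895343)(0.578305)(-11.7) + (0.445378)(-242.8) = -277.45 m.

ΔU = -277 m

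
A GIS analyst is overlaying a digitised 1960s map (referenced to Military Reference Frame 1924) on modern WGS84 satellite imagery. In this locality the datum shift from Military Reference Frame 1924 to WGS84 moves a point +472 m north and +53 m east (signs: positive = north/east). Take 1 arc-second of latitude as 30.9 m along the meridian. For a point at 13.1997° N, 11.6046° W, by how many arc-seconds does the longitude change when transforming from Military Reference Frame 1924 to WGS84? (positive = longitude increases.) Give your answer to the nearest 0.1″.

At latitude 13.1997°, cos φ = 0.973580.
1″ of longitude at this latitude = 30.90 × cos φ = 30.0836 m, so Δλ = 53.0 / 30.0836 = 1.762″.

Δλ = 1.8″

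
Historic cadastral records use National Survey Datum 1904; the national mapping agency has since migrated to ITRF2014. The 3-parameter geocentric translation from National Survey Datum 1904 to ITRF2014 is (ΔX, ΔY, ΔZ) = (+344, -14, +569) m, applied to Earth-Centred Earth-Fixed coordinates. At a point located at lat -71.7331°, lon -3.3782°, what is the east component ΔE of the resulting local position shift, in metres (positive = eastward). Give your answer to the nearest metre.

ΔE = 6 m

At φ = -71.7331°, λ = -3.3782°: sin φ = -0.949607, cos φ = 0.313444, sin λ = -0.058927, cos λ = 0.998262.
ΔE = −sin λ·ΔX + cos λ·ΔY = −(-0.058927)·(344) + (0.998262)·(-14) = 6.30 m.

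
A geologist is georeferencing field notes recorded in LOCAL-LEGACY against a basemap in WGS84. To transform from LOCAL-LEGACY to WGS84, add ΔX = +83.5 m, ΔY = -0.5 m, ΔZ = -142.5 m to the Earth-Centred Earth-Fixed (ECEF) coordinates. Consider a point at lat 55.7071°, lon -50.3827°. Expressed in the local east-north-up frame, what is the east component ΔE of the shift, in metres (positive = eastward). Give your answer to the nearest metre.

ΔE = 64 m

The local east axis at (φ, λ) is (−sin λ, cos λ, 0), so ΔE = −sin(-50.3827°)·83.5 + cos(-50.3827°)·(-0.5) = 64.00 m.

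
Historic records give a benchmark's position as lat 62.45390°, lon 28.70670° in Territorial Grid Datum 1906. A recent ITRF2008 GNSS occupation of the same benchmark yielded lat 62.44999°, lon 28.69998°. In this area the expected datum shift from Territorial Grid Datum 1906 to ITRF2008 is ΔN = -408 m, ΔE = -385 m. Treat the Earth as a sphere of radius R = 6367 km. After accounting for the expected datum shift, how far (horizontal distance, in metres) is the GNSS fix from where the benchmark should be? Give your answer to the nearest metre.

Observed coordinate differences: Δφ = -0.00391°, Δλ = -0.00672°.
Converting to metres (1° lat = 111125 m, cos φ = 0.462462): observed ΔN = -434.5 m, observed ΔE = -345.3 m.
Subtracting the expected shift leaves a residual of -434.5 − (-408) = -26.5 m north and -345.3 − (-385) = 39.7 m east.
Residual distance = √((-26.5)² + 39.7²) = 47.7 m.

48 m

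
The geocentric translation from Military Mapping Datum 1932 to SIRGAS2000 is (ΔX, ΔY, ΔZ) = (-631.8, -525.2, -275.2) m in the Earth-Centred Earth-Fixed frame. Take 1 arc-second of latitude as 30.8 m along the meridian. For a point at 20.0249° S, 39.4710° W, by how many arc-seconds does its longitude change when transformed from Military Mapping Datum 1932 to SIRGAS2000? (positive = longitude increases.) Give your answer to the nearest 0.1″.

sin φ = -0.342428, cos φ = 0.939544, sin λ = -0.635688, cos λ = 0.771946.
East component: ΔE = −sin λ·ΔX + cos λ·ΔY = −(-0.635688)(-631.8) + (0.771946)(-525.2) = -807.05 m.
1° of latitude spans 3600 × 30.80 = 110880 m; at latitude φ, 1° of longitude spans that × cos φ = 104176.6 m, so Δλ = -807.05 / 104176.6 × 3600 = -27.889″.

Δλ = -27.9″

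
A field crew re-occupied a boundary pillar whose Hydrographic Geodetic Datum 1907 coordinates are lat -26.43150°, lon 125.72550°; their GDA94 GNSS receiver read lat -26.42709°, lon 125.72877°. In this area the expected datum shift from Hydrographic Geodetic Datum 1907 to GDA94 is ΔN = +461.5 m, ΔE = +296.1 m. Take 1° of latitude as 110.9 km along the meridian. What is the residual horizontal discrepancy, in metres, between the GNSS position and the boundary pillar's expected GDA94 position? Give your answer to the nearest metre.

40 m

Observed coordinate differences: Δφ = +0.00441°, Δλ = +0.00327°.
Converting to metres (1° lat = 110900 m, cos φ = 0.895467): observed ΔN = 489.1 m, observed ΔE = 324.7 m.
Subtracting the expected shift leaves a residual of 489.1 − (461.5) = 27.6 m north and 324.7 − (296.1) = 28.6 m east.
Residual distance = √(27.6² + 28.6²) = 39.7 m.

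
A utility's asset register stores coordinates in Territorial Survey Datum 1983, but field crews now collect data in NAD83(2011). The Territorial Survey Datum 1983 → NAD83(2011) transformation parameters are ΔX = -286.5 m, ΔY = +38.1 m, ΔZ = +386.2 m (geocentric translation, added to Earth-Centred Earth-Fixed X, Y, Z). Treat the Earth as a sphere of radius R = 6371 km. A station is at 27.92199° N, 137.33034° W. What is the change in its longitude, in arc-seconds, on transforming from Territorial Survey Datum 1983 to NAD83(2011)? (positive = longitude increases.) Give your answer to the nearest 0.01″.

Δλ = -8.14″

sin φ = 0.468269, cos φ = 0.883586, sin λ = -0.677770, cos λ = -0.735274.
East component: ΔE = −sin λ·ΔX + cos λ·ΔY = −(-0.677770)(-286.5) + (-0.735274)(38.1) = -222.20 m.
1° of latitude spans πR/180 = 111195 m; at latitude φ, 1° of longitude spans that × cos φ = 98250.3 m, so Δλ = -222.20 / 98250.3 × 3600 = -8.141″.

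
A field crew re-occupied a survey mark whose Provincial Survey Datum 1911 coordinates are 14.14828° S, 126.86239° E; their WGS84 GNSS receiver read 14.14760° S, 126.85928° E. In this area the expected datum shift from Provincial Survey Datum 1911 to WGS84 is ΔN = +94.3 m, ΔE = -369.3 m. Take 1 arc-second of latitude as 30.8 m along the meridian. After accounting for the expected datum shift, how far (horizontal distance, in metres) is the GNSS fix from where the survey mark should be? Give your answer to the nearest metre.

40 m

Observed coordinate differences: Δφ = +0.00068°, Δλ = -0.00311°.
Converting to metres (1° lat = 110880 m, cos φ = 0.969666): observed ΔN = 75.4 m, observed ΔE = -334.4 m.
Subtracting the expected shift leaves a residual of 75.4 − (94.3) = -18.9 m north and -334.4 − (-369.3) = 34.9 m east.
Residual distance = √((-18.9)² + 34.9²) = 39.7 m.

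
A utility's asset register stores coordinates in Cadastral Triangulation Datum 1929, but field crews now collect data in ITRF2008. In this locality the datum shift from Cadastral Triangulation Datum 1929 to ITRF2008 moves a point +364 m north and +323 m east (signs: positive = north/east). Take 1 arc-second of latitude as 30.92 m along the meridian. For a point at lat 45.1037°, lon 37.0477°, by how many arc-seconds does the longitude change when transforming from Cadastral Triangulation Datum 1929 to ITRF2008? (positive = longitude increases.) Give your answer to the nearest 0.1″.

At latitude 45.1037°, cos φ = 0.705826.
1″ of longitude at this latitude = 30.92 × cos φ = 21.8241 m, so Δλ = 323.0 / 21.8241 = 14.800″.

Δλ = 14.8″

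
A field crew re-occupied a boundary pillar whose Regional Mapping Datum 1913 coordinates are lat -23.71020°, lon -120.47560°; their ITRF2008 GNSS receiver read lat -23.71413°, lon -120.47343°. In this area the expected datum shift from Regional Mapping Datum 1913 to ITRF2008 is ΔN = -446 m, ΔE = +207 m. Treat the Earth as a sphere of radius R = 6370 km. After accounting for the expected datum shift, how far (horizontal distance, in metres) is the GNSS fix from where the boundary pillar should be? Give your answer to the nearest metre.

Observed coordinate differences: Δφ = -0.00393°, Δλ = +0.00217°.
Converting to metres (1° lat = 111177 m, cos φ = 0.915591): observed ΔN = -436.9 m, observed ΔE = 220.9 m.
Subtracting the expected shift leaves a residual of -436.9 − (-446) = 9.1 m north and 220.9 − (207) = 13.9 m east.
Residual distance = √(9.1² + 13.9²) = 16.6 m.

17 m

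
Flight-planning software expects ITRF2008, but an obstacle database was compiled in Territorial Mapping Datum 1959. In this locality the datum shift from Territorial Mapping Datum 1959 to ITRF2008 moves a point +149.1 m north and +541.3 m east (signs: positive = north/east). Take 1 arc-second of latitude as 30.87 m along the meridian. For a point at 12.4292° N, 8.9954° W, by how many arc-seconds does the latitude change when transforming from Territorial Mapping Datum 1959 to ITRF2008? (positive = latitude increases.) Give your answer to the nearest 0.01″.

Δφ = 4.83″

1″ of latitude = 30.87 m, so Δφ = 149.1 / 30.87 = 4.830″.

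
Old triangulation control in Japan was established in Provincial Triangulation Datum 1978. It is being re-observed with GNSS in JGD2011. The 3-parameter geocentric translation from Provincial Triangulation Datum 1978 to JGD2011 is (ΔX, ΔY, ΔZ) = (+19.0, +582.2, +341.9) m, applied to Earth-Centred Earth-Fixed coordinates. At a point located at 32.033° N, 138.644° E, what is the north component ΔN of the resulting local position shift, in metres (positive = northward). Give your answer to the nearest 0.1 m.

The local north axis is (−sin φ cos λ, −sin φ sin λ, cos φ), giving ΔN = 7.565 − 204.037 + 289.843 = 93.37 m.

ΔN = 93.4 m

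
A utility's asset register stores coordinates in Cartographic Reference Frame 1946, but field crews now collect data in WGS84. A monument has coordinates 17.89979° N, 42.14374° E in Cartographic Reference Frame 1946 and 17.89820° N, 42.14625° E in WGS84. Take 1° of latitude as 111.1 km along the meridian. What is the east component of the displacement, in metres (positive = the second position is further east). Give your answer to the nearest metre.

Δφ = 17.89820° − 17.89979° = -0.00159°; Δλ = 42.14625° − 42.14374° = +0.00251°.
ΔN = Δφ × 111100 = -176.6 m; ΔE = Δλ × 111100 × cos(17.89979°) = +0.00251 × 111100 × 0.951596 = 265.4 m.

ΔE = 265 m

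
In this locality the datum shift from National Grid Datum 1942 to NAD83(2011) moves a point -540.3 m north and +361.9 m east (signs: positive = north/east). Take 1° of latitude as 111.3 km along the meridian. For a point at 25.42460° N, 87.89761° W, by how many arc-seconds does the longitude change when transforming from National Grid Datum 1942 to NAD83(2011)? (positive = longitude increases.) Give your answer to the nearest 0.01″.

Δλ = 12.96″

At latitude 25.42460°, cos φ = 0.903151.
1° of longitude at this latitude = 111.3 × cos φ = 100.52 km, so Δλ = 361.9 / 100520.7 = 0.0036003° = 12.961″.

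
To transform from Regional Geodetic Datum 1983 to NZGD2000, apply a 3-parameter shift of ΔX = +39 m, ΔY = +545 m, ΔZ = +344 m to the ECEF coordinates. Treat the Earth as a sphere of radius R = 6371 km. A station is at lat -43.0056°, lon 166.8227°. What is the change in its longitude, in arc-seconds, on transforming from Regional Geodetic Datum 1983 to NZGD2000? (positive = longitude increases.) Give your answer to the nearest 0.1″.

Δλ = -23.9″

sin φ = -0.682070, cos φ = 0.731287, sin λ = 0.227965, cos λ = -0.973669.
East component: ΔE = −sin λ·ΔX + cos λ·ΔY = −(0.227965)(39) + (-0.973669)(545) = -539.54 m.
1° of latitude spans πR/180 = 111195 m; at latitude φ, 1° of longitude spans that × cos φ = 81315.4 m, so Δλ = -539.54 / 81315.4 × 3600 = -23.887″.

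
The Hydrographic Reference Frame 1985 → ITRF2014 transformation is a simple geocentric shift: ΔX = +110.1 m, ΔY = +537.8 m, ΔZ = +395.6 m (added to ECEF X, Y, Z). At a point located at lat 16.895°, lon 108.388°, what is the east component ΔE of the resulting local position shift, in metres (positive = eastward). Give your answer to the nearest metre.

At φ = 16.895°, λ = 108.388°: sin φ = 0.290619, cos φ = 0.956839, sin λ = 0.948942, cos λ = -0.315450.
ΔE = −sin λ·ΔX + cos λ·ΔY = −(0.948942)·(110.1) + (-0.315450)·(537.8) = -274.13 m.

ΔE = -274 m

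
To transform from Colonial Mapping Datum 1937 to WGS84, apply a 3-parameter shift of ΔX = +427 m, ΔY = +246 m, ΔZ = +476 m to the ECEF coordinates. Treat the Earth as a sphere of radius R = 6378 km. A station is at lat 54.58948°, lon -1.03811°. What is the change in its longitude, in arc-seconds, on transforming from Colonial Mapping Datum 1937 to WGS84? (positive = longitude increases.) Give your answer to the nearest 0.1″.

Δλ = 14.2″

sin φ = 0.815021, cos φ = 0.579431, sin λ = -0.018117, cos λ = 0.999836.
East component: ΔE = −sin λ·ΔX + cos λ·ΔY = −(-0.018117)(427) + (0.999836)(246) = 253.70 m.
1° of latitude spans πR/180 = 111317 m; at latitude φ, 1° of longitude spans that × cos φ = 64500.6 m, so Δλ = 253.70 / 64500.6 × 3600 = 14.160″.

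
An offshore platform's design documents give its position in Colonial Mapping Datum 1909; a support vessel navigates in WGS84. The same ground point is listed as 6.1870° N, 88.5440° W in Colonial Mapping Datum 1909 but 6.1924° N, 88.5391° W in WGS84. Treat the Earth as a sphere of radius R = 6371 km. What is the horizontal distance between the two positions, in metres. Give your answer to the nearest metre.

Δφ = 6.1924° − 6.1870° = +0.0054°; Δλ = -88.5391° − -88.5440° = +0.0049°.
1° along a meridian = πR/180 = 111195 m.
ΔN = Δφ × 111195 = 600.5 m; ΔE = Δλ × 111195 × cos(6.1870°) = +0.0049 × 111195 × 0.994175 = 541.7 m.
Distance = √(ΔE² + ΔN²) = √(541.7² + 600.5²) = 808.7 m.

809 m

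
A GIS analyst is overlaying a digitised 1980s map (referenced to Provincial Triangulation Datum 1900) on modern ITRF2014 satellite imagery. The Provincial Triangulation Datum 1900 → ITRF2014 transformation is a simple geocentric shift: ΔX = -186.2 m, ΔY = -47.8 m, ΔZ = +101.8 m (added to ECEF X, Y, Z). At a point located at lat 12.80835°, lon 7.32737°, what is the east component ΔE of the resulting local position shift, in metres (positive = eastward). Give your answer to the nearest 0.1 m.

The local east axis at (φ, λ) is (−sin λ, cos λ, 0), so ΔE = −sin(7.32737°)·(-186.2) + cos(7.32737°)·(-47.8) = -23.66 m.

ΔE = -23.7 m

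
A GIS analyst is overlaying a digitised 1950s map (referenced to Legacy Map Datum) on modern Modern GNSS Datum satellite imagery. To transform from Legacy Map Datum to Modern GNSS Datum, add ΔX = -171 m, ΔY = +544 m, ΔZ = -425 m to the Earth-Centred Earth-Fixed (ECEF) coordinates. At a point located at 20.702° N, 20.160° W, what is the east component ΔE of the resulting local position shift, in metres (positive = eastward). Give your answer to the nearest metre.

ΔE = 452 m

At φ = 20.702°, λ = -20.160°: sin φ = 0.353507, cos φ = 0.935432, sin λ = -0.344643, cos λ = 0.938734.
ΔE = −sin λ·ΔX + cos λ·ΔY = −(-0.344643)·(-171) + (0.938734)·(544) = 451.74 m.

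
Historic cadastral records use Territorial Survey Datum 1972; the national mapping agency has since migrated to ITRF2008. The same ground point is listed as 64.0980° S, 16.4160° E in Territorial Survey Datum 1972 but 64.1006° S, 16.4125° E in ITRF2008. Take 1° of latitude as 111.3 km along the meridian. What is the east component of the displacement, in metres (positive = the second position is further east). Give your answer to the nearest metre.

ΔE = -170 m

Δφ = -64.1006° − -64.0980° = -0.0026°; Δλ = 16.4125° − 16.4160° = -0.0035°.
ΔN = Δφ × 111300 = -289.4 m; ΔE = Δλ × 111300 × cos(-64.0980°) = -0.0035 × 111300 × 0.436833 = -170.2 m.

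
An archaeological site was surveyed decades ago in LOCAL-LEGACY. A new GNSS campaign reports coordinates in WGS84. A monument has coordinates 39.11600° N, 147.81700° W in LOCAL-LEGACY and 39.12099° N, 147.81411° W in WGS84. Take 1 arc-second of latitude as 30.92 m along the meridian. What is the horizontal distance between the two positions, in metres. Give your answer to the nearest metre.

Δφ = 39.12099° − 39.11600° = +0.00499°; Δλ = -147.81411° − -147.81700° = +0.00289°.
1° of latitude = 3600 × 30.92 = 111312 m.
ΔN = Δφ × 111312 = 555.4 m; ΔE = Δλ × 111312 × cos(39.11600°) = +0.00289 × 111312 × 0.775870 = 249.6 m.
Distance = √(ΔE² + ΔN²) = √(249.6² + 555.4²) = 608.9 m.

609 m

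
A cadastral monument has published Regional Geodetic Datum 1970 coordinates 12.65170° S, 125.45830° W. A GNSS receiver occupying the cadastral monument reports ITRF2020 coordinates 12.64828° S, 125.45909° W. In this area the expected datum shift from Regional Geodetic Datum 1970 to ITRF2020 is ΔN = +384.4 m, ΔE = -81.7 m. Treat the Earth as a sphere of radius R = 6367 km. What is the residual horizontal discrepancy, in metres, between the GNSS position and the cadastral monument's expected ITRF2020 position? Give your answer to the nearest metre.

Observed coordinate differences: Δφ = +0.00342°, Δλ = -0.00079°.
Converting to metres (1° lat = 111125 m, cos φ = 0.975720): observed ΔN = 380.0 m, observed ΔE = -85.7 m.
Subtracting the expected shift leaves a residual of 380.0 − (384.4) = -4.4 m north and -85.7 − (-81.7) = -4.0 m east.
Residual distance = √((-4.4)² + (-4.0)²) = 5.9 m.

6 m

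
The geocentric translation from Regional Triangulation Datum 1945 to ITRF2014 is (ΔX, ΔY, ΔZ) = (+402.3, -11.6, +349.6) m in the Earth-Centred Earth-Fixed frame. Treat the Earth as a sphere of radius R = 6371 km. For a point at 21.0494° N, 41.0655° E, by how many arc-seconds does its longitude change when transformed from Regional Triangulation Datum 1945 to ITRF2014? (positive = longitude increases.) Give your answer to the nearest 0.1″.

sin φ = 0.359173, cos φ = 0.933271, sin λ = 0.656921, cos λ = 0.753959.
East component: ΔE = −sin λ·ΔX + cos λ·ΔY = −(0.656921)(402.3) + (0.753959)(-11.6) = -273.03 m.
1° of latitude spans πR/180 = 111195 m; at latitude φ, 1° of longitude spans that × cos φ = 103775.0 m, so Δλ = -273.03 / 103775.0 × 3600 = -9.471″.

Δλ = -9.5″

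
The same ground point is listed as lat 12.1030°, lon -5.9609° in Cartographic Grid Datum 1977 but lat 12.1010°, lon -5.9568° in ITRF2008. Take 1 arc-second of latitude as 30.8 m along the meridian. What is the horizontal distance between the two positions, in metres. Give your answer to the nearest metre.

Δφ = 12.1010° − 12.1030° = -0.0020°; Δλ = -5.9568° − -5.9609° = +0.0041°.
1° of latitude = 3600 × 30.80 = 110880 m.
ΔN = Δφ × 110880 = -221.8 m; ΔE = Δλ × 110880 × cos(12.1030°) = +0.0041 × 110880 × 0.977772 = 444.5 m.
Distance = √(ΔE² + ΔN²) = √(444.5² + (-221.8)²) = 496.7 m.

497 m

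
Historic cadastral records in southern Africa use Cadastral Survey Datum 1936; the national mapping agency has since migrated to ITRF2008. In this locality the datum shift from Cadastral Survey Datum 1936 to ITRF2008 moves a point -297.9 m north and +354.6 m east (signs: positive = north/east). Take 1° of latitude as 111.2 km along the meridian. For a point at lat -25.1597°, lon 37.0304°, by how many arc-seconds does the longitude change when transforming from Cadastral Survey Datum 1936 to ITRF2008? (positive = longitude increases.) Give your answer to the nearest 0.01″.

Δλ = 12.68″

At latitude -25.1597°, cos φ = 0.905126.
1° of longitude at this latitude = 111.2 × cos φ = 100.65 km, so Δλ = 354.6 / 100650.0 = 0.0035231° = 12.683″.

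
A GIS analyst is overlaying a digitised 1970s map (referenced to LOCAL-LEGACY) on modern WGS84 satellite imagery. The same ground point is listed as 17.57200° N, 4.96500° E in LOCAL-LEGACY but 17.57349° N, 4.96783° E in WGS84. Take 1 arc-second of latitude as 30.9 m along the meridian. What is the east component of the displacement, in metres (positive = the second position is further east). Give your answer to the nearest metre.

ΔE = 300 m

Δφ = 17.57349° − 17.57200° = +0.00149°; Δλ = 4.96783° − 4.96500° = +0.00283°.
1° of latitude = 3600 × 30.90 = 111240 m.
ΔN = Δφ × 111240 = 165.7 m; ΔE = Δλ × 111240 × cos(17.57200°) = +0.00283 × 111240 × 0.953338 = 300.1 m.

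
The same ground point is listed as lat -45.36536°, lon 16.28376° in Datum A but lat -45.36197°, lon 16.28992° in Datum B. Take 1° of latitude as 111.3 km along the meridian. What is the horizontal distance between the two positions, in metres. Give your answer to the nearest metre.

612 m

Δφ = -45.36197° − -45.36536° = +0.00339°; Δλ = 16.28992° − 16.28376° = +0.00616°.
ΔN = Δφ × 111300 = 377.3 m; ΔE = Δλ × 111300 × cos(-45.36536°) = +0.00616 × 111300 × 0.702583 = 481.7 m.
Distance = √(ΔE² + ΔN²) = √(481.7² + 377.3²) = 611.9 m.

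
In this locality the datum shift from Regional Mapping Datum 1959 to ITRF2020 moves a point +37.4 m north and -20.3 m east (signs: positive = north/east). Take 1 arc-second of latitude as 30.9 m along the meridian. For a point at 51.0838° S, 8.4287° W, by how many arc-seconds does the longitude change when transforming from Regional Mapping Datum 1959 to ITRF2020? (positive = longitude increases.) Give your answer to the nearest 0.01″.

At latitude -51.0838°, cos φ = 0.628183.
1″ of longitude at this latitude = 30.90 × cos φ = 19.4109 m, so Δλ = -20.3 / 19.4109 = -1.046″.

Δλ = -1.05″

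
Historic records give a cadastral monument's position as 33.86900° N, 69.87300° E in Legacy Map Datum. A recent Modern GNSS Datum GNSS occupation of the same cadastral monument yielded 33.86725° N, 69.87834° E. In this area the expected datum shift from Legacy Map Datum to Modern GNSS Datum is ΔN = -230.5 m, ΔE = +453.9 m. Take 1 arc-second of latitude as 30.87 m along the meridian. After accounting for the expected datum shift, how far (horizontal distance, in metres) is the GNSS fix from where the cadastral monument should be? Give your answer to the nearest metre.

53 m

Observed coordinate differences: Δφ = -0.00175°, Δλ = +0.00534°.
Converting to metres (1° lat = 111132 m, cos φ = 0.830314): observed ΔN = -194.5 m, observed ΔE = 492.7 m.
Subtracting the expected shift leaves a residual of -194.5 − (-230.5) = 36.0 m north and 492.7 − (453.9) = 38.8 m east.
Residual distance = √(36.0² + 38.8²) = 53.0 m.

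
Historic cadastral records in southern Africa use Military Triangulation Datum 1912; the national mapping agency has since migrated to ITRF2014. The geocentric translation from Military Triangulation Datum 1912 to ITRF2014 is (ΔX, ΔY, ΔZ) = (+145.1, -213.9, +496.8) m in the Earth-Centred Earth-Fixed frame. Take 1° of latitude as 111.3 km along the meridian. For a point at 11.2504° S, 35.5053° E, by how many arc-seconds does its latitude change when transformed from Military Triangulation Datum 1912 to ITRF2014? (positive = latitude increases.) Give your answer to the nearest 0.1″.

sin φ = -0.195097, cos φ = 0.980784, sin λ = 0.580778, cos λ = 0.814062.
North component: ΔN = −sin φ cos λ·ΔX − sin φ sin λ·ΔY + cos φ·ΔZ = −(-0.195097)(0.814062)(145.1) − (-0.195097)(0.580778)(-213.9) + (0.980784)(496.8) = 486.06 m.
1° of latitude spans 111300 m, so Δφ = 486.06 / 111300 × 3600 = 15.722″.

Δφ = 15.7″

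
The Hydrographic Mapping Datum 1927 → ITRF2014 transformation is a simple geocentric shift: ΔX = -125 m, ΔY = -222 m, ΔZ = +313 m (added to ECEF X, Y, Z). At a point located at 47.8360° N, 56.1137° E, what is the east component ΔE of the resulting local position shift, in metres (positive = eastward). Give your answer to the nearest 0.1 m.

At φ = 47.8360°, λ = 56.1137°: sin φ = 0.741227, cos φ = 0.671255, sin λ = 0.830146, cos λ = 0.557547.
ΔE = −sin λ·ΔX + cos λ·ΔY = −(0.830146)·(-125) + (0.557547)·(-222) = -20.01 m.

ΔE = -20.0 m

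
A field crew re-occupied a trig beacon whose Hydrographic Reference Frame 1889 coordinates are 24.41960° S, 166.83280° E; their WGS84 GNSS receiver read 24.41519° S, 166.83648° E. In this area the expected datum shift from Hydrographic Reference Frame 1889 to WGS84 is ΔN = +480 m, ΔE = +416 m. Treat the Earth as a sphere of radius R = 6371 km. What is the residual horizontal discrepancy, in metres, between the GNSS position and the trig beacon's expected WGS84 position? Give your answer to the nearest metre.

45 m

Observed coordinate differences: Δφ = +0.00441°, Δλ = +0.00368°.
Converting to metres (1° lat = 111195 m, cos φ = 0.910542): observed ΔN = 490.4 m, observed ΔE = 372.6 m.
Subtracting the expected shift leaves a residual of 490.4 − (480) = 10.4 m north and 372.6 − (416) = -43.4 m east.
Residual distance = √(10.4² + (-43.4)²) = 44.6 m.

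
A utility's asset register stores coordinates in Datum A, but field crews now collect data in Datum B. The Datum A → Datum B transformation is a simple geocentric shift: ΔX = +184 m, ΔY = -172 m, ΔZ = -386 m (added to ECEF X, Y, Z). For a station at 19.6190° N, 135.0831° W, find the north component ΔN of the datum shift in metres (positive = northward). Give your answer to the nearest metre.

ΔN = -361 m

At φ = 19.6190°, λ = -135.0831°: sin φ = 0.335764, cos φ = 0.941946, sin λ = -0.706080, cos λ = -0.708132.
ΔN = −sin φ cos λ·ΔX − sin φ sin λ·ΔY + cos φ·ΔZ = −(0.335764)(-0.708132)(184) − (0.335764)(-0.706080)(-172) + (0.941946)(-386) = -360.62 m.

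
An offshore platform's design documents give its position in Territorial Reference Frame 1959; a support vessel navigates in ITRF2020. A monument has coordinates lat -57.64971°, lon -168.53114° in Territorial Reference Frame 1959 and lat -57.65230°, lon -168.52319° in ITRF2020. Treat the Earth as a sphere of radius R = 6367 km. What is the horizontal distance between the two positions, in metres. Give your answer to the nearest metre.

Δφ = -57.65230° − -57.64971° = -0.00259°; Δλ = -168.52319° − -168.53114° = +0.00795°.
1° along a meridian = πR/180 = 111125 m.
ΔN = Δφ × 111125 = -287.8 m; ΔE = Δλ × 111125 × cos(-57.64971°) = +0.00795 × 111125 × 0.535094 = 472.7 m.
Distance = √(ΔE² + ΔN²) = √(472.7² + (-287.8)²) = 553.4 m.

553 m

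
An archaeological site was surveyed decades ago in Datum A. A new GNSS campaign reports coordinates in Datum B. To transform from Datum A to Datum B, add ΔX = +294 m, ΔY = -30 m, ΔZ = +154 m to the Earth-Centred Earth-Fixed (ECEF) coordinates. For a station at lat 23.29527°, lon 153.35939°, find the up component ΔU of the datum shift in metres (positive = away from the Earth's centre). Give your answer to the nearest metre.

The local up (radial) axis is (cos φ cos λ, cos φ sin λ, sin φ), giving ΔU = -241.365 − 12.355 + 60.902 = -192.82 m.

ΔU = -193 m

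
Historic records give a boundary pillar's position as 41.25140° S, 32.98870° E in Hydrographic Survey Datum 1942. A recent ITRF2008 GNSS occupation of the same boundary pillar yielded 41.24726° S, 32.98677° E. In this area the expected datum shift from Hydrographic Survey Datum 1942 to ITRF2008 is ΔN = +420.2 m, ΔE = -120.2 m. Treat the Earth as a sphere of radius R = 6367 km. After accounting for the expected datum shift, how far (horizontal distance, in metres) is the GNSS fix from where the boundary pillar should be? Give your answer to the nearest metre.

57 m

Observed coordinate differences: Δφ = +0.00414°, Δλ = -0.00193°.
Converting to metres (1° lat = 111125 m, cos φ = 0.751824): observed ΔN = 460.1 m, observed ΔE = -161.2 m.
Subtracting the expected shift leaves a residual of 460.1 − (420.2) = 39.9 m north and -161.2 − (-120.2) = -41.0 m east.
Residual distance = √(39.9² + (-41.0)²) = 57.2 m.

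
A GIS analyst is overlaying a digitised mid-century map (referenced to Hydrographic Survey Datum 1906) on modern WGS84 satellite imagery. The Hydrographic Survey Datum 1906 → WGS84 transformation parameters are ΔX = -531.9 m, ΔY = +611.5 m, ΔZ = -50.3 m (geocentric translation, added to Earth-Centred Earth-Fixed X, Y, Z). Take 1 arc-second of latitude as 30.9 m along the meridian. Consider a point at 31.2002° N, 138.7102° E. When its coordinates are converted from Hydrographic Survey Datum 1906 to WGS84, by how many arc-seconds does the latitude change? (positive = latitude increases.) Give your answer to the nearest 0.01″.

Δφ = -14.86″

sin φ = 0.518030, cos φ = 0.855362, sin λ = 0.659868, cos λ = -0.751382.
North component: ΔN = −sin φ cos λ·ΔX − sin φ sin λ·ΔY + cos φ·ΔZ = −(0.518030)(-0.751382)(-531.9) − (0.518030)(0.659868)(611.5) + (0.855362)(-50.3) = -459.09 m.
1° of latitude spans 3600 × 30.90 = 111240 m, so Δφ = -459.09 / 111240 × 3600 = -14.857″.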